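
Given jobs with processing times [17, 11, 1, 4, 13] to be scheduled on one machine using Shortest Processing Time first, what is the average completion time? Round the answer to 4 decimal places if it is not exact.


Sort jobs by processing time (SPT order): [1, 4, 11, 13, 17]
Compute completion times sequentially:
  Job 1: processing = 1, completes at 1
  Job 2: processing = 4, completes at 5
  Job 3: processing = 11, completes at 16
  Job 4: processing = 13, completes at 29
  Job 5: processing = 17, completes at 46
Sum of completion times = 97
Average completion time = 97/5 = 19.4

19.4


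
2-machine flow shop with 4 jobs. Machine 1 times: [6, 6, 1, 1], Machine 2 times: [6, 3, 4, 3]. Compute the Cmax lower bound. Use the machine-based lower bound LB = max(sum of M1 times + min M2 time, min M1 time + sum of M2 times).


LB1 = sum(M1 times) + min(M2 times) = 14 + 3 = 17
LB2 = min(M1 times) + sum(M2 times) = 1 + 16 = 17
Lower bound = max(LB1, LB2) = max(17, 17) = 17

17


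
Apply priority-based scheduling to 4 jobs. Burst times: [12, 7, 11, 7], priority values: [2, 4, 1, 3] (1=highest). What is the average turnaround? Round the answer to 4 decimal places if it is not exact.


Sort by priority (ascending = highest first):
Order: [(1, 11), (2, 12), (3, 7), (4, 7)]
Completion times:
  Priority 1, burst=11, C=11
  Priority 2, burst=12, C=23
  Priority 3, burst=7, C=30
  Priority 4, burst=7, C=37
Average turnaround = 101/4 = 25.25

25.25


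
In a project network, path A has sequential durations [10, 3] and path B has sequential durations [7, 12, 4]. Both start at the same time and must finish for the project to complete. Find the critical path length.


Path A total = 10 + 3 = 13
Path B total = 7 + 12 + 4 = 23
Critical path = longest path = max(13, 23) = 23

23


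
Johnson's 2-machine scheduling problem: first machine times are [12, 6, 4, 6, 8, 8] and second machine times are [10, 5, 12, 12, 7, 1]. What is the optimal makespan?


Apply Johnson's rule:
  Group 1 (a <= b): [(3, 4, 12), (4, 6, 12)]
  Group 2 (a > b): [(1, 12, 10), (5, 8, 7), (2, 6, 5), (6, 8, 1)]
Optimal job order: [3, 4, 1, 5, 2, 6]
Schedule:
  Job 3: M1 done at 4, M2 done at 16
  Job 4: M1 done at 10, M2 done at 28
  Job 1: M1 done at 22, M2 done at 38
  Job 5: M1 done at 30, M2 done at 45
  Job 2: M1 done at 36, M2 done at 50
  Job 6: M1 done at 44, M2 done at 51
Makespan = 51

51


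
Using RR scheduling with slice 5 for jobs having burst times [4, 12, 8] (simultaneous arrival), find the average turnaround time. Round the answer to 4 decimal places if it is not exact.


Time quantum = 5
Execution trace:
  J1 runs 4 units, time = 4
  J2 runs 5 units, time = 9
  J3 runs 5 units, time = 14
  J2 runs 5 units, time = 19
  J3 runs 3 units, time = 22
  J2 runs 2 units, time = 24
Finish times: [4, 24, 22]
Average turnaround = 50/3 = 16.6667

16.6667


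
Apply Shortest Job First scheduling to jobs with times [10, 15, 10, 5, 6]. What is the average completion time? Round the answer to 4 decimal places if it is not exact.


SJF order (ascending): [5, 6, 10, 10, 15]
Completion times:
  Job 1: burst=5, C=5
  Job 2: burst=6, C=11
  Job 3: burst=10, C=21
  Job 4: burst=10, C=31
  Job 5: burst=15, C=46
Average completion = 114/5 = 22.8

22.8


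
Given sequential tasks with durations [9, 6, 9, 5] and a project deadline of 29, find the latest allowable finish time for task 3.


LF(activity 3) = deadline - sum of successor durations
Successors: activities 4 through 4 with durations [5]
Sum of successor durations = 5
LF = 29 - 5 = 24

24


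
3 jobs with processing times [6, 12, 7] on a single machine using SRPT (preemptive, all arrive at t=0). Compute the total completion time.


Since all jobs arrive at t=0, SRPT equals SPT ordering.
SPT order: [6, 7, 12]
Completion times:
  Job 1: p=6, C=6
  Job 2: p=7, C=13
  Job 3: p=12, C=25
Total completion time = 6 + 13 + 25 = 44

44


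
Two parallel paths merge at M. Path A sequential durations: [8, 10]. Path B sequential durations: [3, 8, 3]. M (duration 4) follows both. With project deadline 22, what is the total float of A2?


Forward pass: ES(A2) = sum of predecessors on chain A = 8
EF = ES + duration = 8 + 10 = 18
Backward pass: LF(M) = deadline = 22; LS(M) = 22 - 4 = 18
LF(A2) = LS(M) - sum(successors on chain A) = 18 - 0 = 18
LS = LF - duration = 18 - 10 = 8
Total float = LS - ES = 8 - 8 = 0

0


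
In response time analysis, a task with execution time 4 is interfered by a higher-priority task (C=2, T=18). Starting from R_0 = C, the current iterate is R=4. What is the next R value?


R_next = C + ceil(R_prev / T_hp) * C_hp
ceil(4 / 18) = ceil(0.2222) = 1
Interference = 1 * 2 = 2
R_next = 4 + 2 = 6

6


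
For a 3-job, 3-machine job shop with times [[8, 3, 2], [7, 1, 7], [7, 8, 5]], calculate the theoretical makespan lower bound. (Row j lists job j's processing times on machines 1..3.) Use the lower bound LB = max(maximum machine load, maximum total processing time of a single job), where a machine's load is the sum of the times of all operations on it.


Machine loads:
  Machine 1: 8 + 7 + 7 = 22
  Machine 2: 3 + 1 + 8 = 12
  Machine 3: 2 + 7 + 5 = 14
Max machine load = 22
Job totals:
  Job 1: 13
  Job 2: 15
  Job 3: 20
Max job total = 20
Lower bound = max(22, 20) = 22

22


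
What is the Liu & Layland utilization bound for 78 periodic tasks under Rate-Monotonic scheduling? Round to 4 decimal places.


Compute 2^(1/78) = 1.0089261045
Subtract 1: 1.0089261045 - 1 = 0.0089261045
Multiply by n: 78 * 0.0089261045 = 0.6962361510
Round to 4 dp: 0.6962

0.6962


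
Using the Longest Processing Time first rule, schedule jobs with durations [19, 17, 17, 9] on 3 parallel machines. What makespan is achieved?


Sort jobs in decreasing order (LPT): [19, 17, 17, 9]
Assign each job to the least loaded machine:
  Machine 1: jobs [19], load = 19
  Machine 2: jobs [17, 9], load = 26
  Machine 3: jobs [17], load = 17
Makespan = max load = 26

26


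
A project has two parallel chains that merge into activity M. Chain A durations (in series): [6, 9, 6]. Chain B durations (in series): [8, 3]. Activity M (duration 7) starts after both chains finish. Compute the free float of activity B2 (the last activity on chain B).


ES(B2) = sum of predecessors on chain B = 8
EF(B2) = ES + duration = 8 + 3 = 11
Successor of B2 is M. ES(M) = max(sum(A), sum(B)) = max(21, 11) = 21
Free float = ES(successor) - EF(current) = 21 - 11 = 10

10


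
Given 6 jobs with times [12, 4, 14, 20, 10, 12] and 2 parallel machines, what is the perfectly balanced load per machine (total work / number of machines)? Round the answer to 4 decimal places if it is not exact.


Total processing time = 12 + 4 + 14 + 20 + 10 + 12 = 72
Number of machines = 2
Ideal balanced load = 72 / 2 = 36.0

36.0


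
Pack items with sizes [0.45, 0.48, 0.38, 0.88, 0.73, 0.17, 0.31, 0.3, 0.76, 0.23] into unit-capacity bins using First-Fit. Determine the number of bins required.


Place items sequentially using First-Fit:
  Item 0.45 -> new Bin 1
  Item 0.48 -> Bin 1 (now 0.93)
  Item 0.38 -> new Bin 2
  Item 0.88 -> new Bin 3
  Item 0.73 -> new Bin 4
  Item 0.17 -> Bin 2 (now 0.55)
  Item 0.31 -> Bin 2 (now 0.86)
  Item 0.3 -> new Bin 5
  Item 0.76 -> new Bin 6
  Item 0.23 -> Bin 4 (now 0.96)
Total bins used = 6

6


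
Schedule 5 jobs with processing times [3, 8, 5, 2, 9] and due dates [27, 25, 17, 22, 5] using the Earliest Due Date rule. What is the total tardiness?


Sort by due date (EDD order): [(9, 5), (5, 17), (2, 22), (8, 25), (3, 27)]
Compute completion times and tardiness:
  Job 1: p=9, d=5, C=9, tardiness=max(0,9-5)=4
  Job 2: p=5, d=17, C=14, tardiness=max(0,14-17)=0
  Job 3: p=2, d=22, C=16, tardiness=max(0,16-22)=0
  Job 4: p=8, d=25, C=24, tardiness=max(0,24-25)=0
  Job 5: p=3, d=27, C=27, tardiness=max(0,27-27)=0
Total tardiness = 4

4


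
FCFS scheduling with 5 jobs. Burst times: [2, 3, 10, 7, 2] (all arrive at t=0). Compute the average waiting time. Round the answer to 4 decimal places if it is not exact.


FCFS order (as given): [2, 3, 10, 7, 2]
Waiting times:
  Job 1: wait = 0
  Job 2: wait = 2
  Job 3: wait = 5
  Job 4: wait = 15
  Job 5: wait = 22
Sum of waiting times = 44
Average waiting time = 44/5 = 8.8

8.8


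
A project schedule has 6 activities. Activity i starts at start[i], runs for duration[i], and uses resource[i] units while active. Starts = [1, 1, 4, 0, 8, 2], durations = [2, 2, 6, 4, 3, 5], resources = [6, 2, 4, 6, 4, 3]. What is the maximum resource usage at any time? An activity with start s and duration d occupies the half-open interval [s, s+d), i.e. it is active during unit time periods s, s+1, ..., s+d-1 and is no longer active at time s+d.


Each activity i is active on [start_i, start_i + duration_i).
Compute total resource usage per time slot:
  t=0: active resources = [6], total = 6
  t=1: active resources = [6, 2, 6], total = 14
  t=2: active resources = [6, 2, 6, 3], total = 17
  t=3: active resources = [6, 3], total = 9
  t=4: active resources = [4, 3], total = 7
  t=5: active resources = [4, 3], total = 7
  t=6: active resources = [4, 3], total = 7
  t=7: active resources = [4], total = 4
  t=8: active resources = [4, 4], total = 8
  t=9: active resources = [4, 4], total = 8
  t=10: active resources = [4], total = 4
Peak resource demand = 17

17


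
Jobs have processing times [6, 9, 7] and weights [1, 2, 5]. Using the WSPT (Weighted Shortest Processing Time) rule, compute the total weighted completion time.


Compute p/w ratios and sort ascending (WSPT): [(7, 5), (9, 2), (6, 1)]
Compute weighted completion times:
  Job (p=7,w=5): C=7, w*C=5*7=35
  Job (p=9,w=2): C=16, w*C=2*16=32
  Job (p=6,w=1): C=22, w*C=1*22=22
Total weighted completion time = 89

89


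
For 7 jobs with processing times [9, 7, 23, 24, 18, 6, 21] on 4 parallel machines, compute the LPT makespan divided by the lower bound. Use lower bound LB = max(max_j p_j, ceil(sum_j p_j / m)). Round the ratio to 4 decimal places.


LPT order: [24, 23, 21, 18, 9, 7, 6]
Machine loads after assignment: [24, 29, 28, 27]
LPT makespan = 29
Lower bound = max(max_job, ceil(total/4)) = max(24, 27) = 27
Ratio = 29 / 27 = 1.0741

1.0741


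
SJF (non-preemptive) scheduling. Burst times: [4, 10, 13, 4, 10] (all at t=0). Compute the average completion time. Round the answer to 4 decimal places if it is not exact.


SJF order (ascending): [4, 4, 10, 10, 13]
Completion times:
  Job 1: burst=4, C=4
  Job 2: burst=4, C=8
  Job 3: burst=10, C=18
  Job 4: burst=10, C=28
  Job 5: burst=13, C=41
Average completion = 99/5 = 19.8

19.8


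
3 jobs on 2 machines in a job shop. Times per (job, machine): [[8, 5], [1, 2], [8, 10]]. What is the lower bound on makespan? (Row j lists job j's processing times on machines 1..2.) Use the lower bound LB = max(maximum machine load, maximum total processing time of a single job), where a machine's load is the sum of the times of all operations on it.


Machine loads:
  Machine 1: 8 + 1 + 8 = 17
  Machine 2: 5 + 2 + 10 = 17
Max machine load = 17
Job totals:
  Job 1: 13
  Job 2: 3
  Job 3: 18
Max job total = 18
Lower bound = max(17, 18) = 18

18


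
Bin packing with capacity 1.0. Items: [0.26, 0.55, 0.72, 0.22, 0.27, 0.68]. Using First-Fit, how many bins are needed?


Place items sequentially using First-Fit:
  Item 0.26 -> new Bin 1
  Item 0.55 -> Bin 1 (now 0.81)
  Item 0.72 -> new Bin 2
  Item 0.22 -> Bin 2 (now 0.94)
  Item 0.27 -> new Bin 3
  Item 0.68 -> Bin 3 (now 0.95)
Total bins used = 3

3


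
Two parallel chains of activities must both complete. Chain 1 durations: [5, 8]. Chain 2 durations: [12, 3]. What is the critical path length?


Path A total = 5 + 8 = 13
Path B total = 12 + 3 = 15
Critical path = longest path = max(13, 15) = 15

15


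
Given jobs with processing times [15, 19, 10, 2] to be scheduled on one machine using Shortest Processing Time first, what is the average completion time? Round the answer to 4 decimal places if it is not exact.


Sort jobs by processing time (SPT order): [2, 10, 15, 19]
Compute completion times sequentially:
  Job 1: processing = 2, completes at 2
  Job 2: processing = 10, completes at 12
  Job 3: processing = 15, completes at 27
  Job 4: processing = 19, completes at 46
Sum of completion times = 87
Average completion time = 87/4 = 21.75

21.75


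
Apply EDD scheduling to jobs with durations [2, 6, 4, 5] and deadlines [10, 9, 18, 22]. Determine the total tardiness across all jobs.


Sort by due date (EDD order): [(6, 9), (2, 10), (4, 18), (5, 22)]
Compute completion times and tardiness:
  Job 1: p=6, d=9, C=6, tardiness=max(0,6-9)=0
  Job 2: p=2, d=10, C=8, tardiness=max(0,8-10)=0
  Job 3: p=4, d=18, C=12, tardiness=max(0,12-18)=0
  Job 4: p=5, d=22, C=17, tardiness=max(0,17-22)=0
Total tardiness = 0

0


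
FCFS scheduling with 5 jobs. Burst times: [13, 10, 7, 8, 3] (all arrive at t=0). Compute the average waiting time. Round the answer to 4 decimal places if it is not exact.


FCFS order (as given): [13, 10, 7, 8, 3]
Waiting times:
  Job 1: wait = 0
  Job 2: wait = 13
  Job 3: wait = 23
  Job 4: wait = 30
  Job 5: wait = 38
Sum of waiting times = 104
Average waiting time = 104/5 = 20.8

20.8


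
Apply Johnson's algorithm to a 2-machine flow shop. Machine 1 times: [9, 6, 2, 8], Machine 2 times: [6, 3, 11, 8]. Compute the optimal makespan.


Apply Johnson's rule:
  Group 1 (a <= b): [(3, 2, 11), (4, 8, 8)]
  Group 2 (a > b): [(1, 9, 6), (2, 6, 3)]
Optimal job order: [3, 4, 1, 2]
Schedule:
  Job 3: M1 done at 2, M2 done at 13
  Job 4: M1 done at 10, M2 done at 21
  Job 1: M1 done at 19, M2 done at 27
  Job 2: M1 done at 25, M2 done at 30
Makespan = 30

30


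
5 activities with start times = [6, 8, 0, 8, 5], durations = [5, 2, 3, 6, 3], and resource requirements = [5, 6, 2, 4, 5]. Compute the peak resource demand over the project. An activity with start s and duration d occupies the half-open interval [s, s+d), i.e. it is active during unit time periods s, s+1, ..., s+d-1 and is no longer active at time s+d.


Each activity i is active on [start_i, start_i + duration_i).
Compute total resource usage per time slot:
  t=0: active resources = [2], total = 2
  t=1: active resources = [2], total = 2
  t=2: active resources = [2], total = 2
  t=3: active resources = [], total = 0
  t=4: active resources = [], total = 0
  t=5: active resources = [5], total = 5
  t=6: active resources = [5, 5], total = 10
  t=7: active resources = [5, 5], total = 10
  t=8: active resources = [5, 6, 4], total = 15
  t=9: active resources = [5, 6, 4], total = 15
  t=10: active resources = [5, 4], total = 9
  t=11: active resources = [4], total = 4
  t=12: active resources = [4], total = 4
  t=13: active resources = [4], total = 4
Peak resource demand = 15

15


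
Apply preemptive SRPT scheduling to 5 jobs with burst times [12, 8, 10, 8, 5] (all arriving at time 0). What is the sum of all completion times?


Since all jobs arrive at t=0, SRPT equals SPT ordering.
SPT order: [5, 8, 8, 10, 12]
Completion times:
  Job 1: p=5, C=5
  Job 2: p=8, C=13
  Job 3: p=8, C=21
  Job 4: p=10, C=31
  Job 5: p=12, C=43
Total completion time = 5 + 13 + 21 + 31 + 43 = 113

113


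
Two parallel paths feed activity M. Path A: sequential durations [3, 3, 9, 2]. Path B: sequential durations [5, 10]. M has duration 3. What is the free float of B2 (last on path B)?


ES(B2) = sum of predecessors on chain B = 5
EF(B2) = ES + duration = 5 + 10 = 15
Successor of B2 is M. ES(M) = max(sum(A), sum(B)) = max(17, 15) = 17
Free float = ES(successor) - EF(current) = 17 - 15 = 2

2


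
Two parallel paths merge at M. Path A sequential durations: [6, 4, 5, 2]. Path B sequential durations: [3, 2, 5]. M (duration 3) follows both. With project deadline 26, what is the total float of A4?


Forward pass: ES(A4) = sum of predecessors on chain A = 15
EF = ES + duration = 15 + 2 = 17
Backward pass: LF(M) = deadline = 26; LS(M) = 26 - 3 = 23
LF(A4) = LS(M) - sum(successors on chain A) = 23 - 0 = 23
LS = LF - duration = 23 - 2 = 21
Total float = LS - ES = 21 - 15 = 6

6


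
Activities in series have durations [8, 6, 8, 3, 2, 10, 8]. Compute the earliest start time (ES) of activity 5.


Activity 5 starts after activities 1 through 4 complete.
Predecessor durations: [8, 6, 8, 3]
ES = 8 + 6 + 8 + 3 = 25

25


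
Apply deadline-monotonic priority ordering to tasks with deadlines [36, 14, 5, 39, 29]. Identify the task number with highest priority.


Sort tasks by relative deadline (ascending):
  Task 3: deadline = 5
  Task 2: deadline = 14
  Task 5: deadline = 29
  Task 1: deadline = 36
  Task 4: deadline = 39
Priority order (highest first): [3, 2, 5, 1, 4]
Highest priority task = 3

3


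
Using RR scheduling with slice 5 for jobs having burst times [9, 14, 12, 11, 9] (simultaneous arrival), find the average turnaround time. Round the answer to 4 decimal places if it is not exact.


Time quantum = 5
Execution trace:
  J1 runs 5 units, time = 5
  J2 runs 5 units, time = 10
  J3 runs 5 units, time = 15
  J4 runs 5 units, time = 20
  J5 runs 5 units, time = 25
  J1 runs 4 units, time = 29
  J2 runs 5 units, time = 34
  J3 runs 5 units, time = 39
  J4 runs 5 units, time = 44
  J5 runs 4 units, time = 48
  J2 runs 4 units, time = 52
  J3 runs 2 units, time = 54
  J4 runs 1 units, time = 55
Finish times: [29, 52, 54, 55, 48]
Average turnaround = 238/5 = 47.6

47.6


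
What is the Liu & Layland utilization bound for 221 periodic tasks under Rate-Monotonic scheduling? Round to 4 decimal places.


Compute 2^(1/221) = 1.0031413363
Subtract 1: 1.0031413363 - 1 = 0.0031413363
Multiply by n: 221 * 0.0031413363 = 0.6942353223
Round to 4 dp: 0.6942

0.6942


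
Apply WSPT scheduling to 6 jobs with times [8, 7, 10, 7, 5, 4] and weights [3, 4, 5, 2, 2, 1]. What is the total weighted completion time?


Compute p/w ratios and sort ascending (WSPT): [(7, 4), (10, 5), (5, 2), (8, 3), (7, 2), (4, 1)]
Compute weighted completion times:
  Job (p=7,w=4): C=7, w*C=4*7=28
  Job (p=10,w=5): C=17, w*C=5*17=85
  Job (p=5,w=2): C=22, w*C=2*22=44
  Job (p=8,w=3): C=30, w*C=3*30=90
  Job (p=7,w=2): C=37, w*C=2*37=74
  Job (p=4,w=1): C=41, w*C=1*41=41
Total weighted completion time = 362

362


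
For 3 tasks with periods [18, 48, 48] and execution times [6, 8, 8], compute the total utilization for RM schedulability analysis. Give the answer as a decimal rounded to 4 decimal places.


Compute individual utilizations (exact fractions):
  Task 1: C/T = 6/18 = 1/3 (approx. 0.3333)
  Task 2: C/T = 8/48 = 1/6 (approx. 0.1667)
  Task 3: C/T = 8/48 = 1/6 (approx. 0.1667)
Total utilization U = 1/3 + 1/6 + 1/6 = 2/3
Rounded to 4 decimal places: U = 0.6667
RM (Liu & Layland) bound for 3 tasks = 0.779763; compare with U = 2/3 (approx. 0.666667)
U <= bound, so schedulable by RM sufficient condition.

0.6667


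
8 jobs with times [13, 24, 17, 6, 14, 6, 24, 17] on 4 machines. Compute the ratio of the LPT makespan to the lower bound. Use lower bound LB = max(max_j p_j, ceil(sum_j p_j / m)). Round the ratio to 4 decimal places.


LPT order: [24, 24, 17, 17, 14, 13, 6, 6]
Machine loads after assignment: [30, 30, 31, 30]
LPT makespan = 31
Lower bound = max(max_job, ceil(total/4)) = max(24, 31) = 31
Ratio = 31 / 31 = 1.0

1.0


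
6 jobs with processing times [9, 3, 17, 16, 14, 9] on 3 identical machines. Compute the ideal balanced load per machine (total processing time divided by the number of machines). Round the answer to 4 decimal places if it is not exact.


Total processing time = 9 + 3 + 17 + 16 + 14 + 9 = 68
Number of machines = 3
Ideal balanced load = 68 / 3 = 22.6667

22.6667


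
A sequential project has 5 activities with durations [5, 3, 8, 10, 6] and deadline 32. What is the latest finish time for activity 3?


LF(activity 3) = deadline - sum of successor durations
Successors: activities 4 through 5 with durations [10, 6]
Sum of successor durations = 16
LF = 32 - 16 = 16

16


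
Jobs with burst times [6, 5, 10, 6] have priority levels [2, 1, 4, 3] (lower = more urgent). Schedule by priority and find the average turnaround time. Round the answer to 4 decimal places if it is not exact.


Sort by priority (ascending = highest first):
Order: [(1, 5), (2, 6), (3, 6), (4, 10)]
Completion times:
  Priority 1, burst=5, C=5
  Priority 2, burst=6, C=11
  Priority 3, burst=6, C=17
  Priority 4, burst=10, C=27
Average turnaround = 60/4 = 15.0

15.0


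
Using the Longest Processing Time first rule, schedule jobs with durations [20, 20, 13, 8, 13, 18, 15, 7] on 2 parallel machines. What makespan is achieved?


Sort jobs in decreasing order (LPT): [20, 20, 18, 15, 13, 13, 8, 7]
Assign each job to the least loaded machine:
  Machine 1: jobs [20, 18, 13, 7], load = 58
  Machine 2: jobs [20, 15, 13, 8], load = 56
Makespan = max load = 58

58


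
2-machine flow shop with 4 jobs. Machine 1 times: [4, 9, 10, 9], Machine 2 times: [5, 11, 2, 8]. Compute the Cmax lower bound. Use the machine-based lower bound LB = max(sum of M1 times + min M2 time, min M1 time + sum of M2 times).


LB1 = sum(M1 times) + min(M2 times) = 32 + 2 = 34
LB2 = min(M1 times) + sum(M2 times) = 4 + 26 = 30
Lower bound = max(LB1, LB2) = max(34, 30) = 34

34


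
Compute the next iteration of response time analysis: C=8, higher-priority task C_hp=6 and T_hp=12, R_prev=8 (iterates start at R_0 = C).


R_next = C + ceil(R_prev / T_hp) * C_hp
ceil(8 / 12) = ceil(0.6667) = 1
Interference = 1 * 6 = 6
R_next = 8 + 6 = 14

14


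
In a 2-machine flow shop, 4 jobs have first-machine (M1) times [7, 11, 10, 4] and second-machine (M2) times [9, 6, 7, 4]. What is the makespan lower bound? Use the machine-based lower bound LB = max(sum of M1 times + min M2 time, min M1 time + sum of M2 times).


LB1 = sum(M1 times) + min(M2 times) = 32 + 4 = 36
LB2 = min(M1 times) + sum(M2 times) = 4 + 26 = 30
Lower bound = max(LB1, LB2) = max(36, 30) = 36

36


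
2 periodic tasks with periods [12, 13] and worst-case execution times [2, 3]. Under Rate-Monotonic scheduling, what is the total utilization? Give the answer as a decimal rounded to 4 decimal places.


Compute individual utilizations (exact fractions):
  Task 1: C/T = 2/12 = 1/6 (approx. 0.1667)
  Task 2: C/T = 3/13 (approx. 0.2308)
Total utilization U = 1/6 + 3/13 = 31/78
Rounded to 4 decimal places: U = 0.3974
RM (Liu & Layland) bound for 2 tasks = 0.828427; compare with U = 31/78 (approx. 0.397436)
U <= bound, so schedulable by RM sufficient condition.

0.3974


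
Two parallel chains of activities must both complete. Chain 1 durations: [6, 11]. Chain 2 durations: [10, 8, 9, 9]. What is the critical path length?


Path A total = 6 + 11 = 17
Path B total = 10 + 8 + 9 + 9 = 36
Critical path = longest path = max(17, 36) = 36

36


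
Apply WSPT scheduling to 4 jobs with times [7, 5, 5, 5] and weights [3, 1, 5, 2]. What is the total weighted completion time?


Compute p/w ratios and sort ascending (WSPT): [(5, 5), (7, 3), (5, 2), (5, 1)]
Compute weighted completion times:
  Job (p=5,w=5): C=5, w*C=5*5=25
  Job (p=7,w=3): C=12, w*C=3*12=36
  Job (p=5,w=2): C=17, w*C=2*17=34
  Job (p=5,w=1): C=22, w*C=1*22=22
Total weighted completion time = 117

117


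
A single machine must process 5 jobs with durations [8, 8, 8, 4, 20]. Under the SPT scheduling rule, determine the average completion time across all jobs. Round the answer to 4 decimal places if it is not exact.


Sort jobs by processing time (SPT order): [4, 8, 8, 8, 20]
Compute completion times sequentially:
  Job 1: processing = 4, completes at 4
  Job 2: processing = 8, completes at 12
  Job 3: processing = 8, completes at 20
  Job 4: processing = 8, completes at 28
  Job 5: processing = 20, completes at 48
Sum of completion times = 112
Average completion time = 112/5 = 22.4

22.4


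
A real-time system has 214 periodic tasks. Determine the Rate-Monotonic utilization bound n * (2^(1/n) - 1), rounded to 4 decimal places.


Compute 2^(1/214) = 1.0032442568
Subtract 1: 1.0032442568 - 1 = 0.0032442568
Multiply by n: 214 * 0.0032442568 = 0.6942709552
Round to 4 dp: 0.6943

0.6943


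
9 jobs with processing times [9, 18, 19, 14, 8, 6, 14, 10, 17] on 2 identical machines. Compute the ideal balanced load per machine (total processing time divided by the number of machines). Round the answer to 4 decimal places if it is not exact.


Total processing time = 9 + 18 + 19 + 14 + 8 + 6 + 14 + 10 + 17 = 115
Number of machines = 2
Ideal balanced load = 115 / 2 = 57.5

57.5


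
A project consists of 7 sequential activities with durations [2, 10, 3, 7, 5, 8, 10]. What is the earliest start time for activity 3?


Activity 3 starts after activities 1 through 2 complete.
Predecessor durations: [2, 10]
ES = 2 + 10 = 12

12


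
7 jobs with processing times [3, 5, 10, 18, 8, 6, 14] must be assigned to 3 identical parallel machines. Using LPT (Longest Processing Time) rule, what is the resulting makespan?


Sort jobs in decreasing order (LPT): [18, 14, 10, 8, 6, 5, 3]
Assign each job to the least loaded machine:
  Machine 1: jobs [18, 5], load = 23
  Machine 2: jobs [14, 6], load = 20
  Machine 3: jobs [10, 8, 3], load = 21
Makespan = max load = 23

23


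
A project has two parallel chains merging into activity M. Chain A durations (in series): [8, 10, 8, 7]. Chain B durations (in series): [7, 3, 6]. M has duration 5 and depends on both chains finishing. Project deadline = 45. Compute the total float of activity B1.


Forward pass: ES(B1) = sum of predecessors on chain B = 0
EF = ES + duration = 0 + 7 = 7
Backward pass: LF(M) = deadline = 45; LS(M) = 45 - 5 = 40
LF(B1) = LS(M) - sum(successors on chain B) = 40 - 9 = 31
LS = LF - duration = 31 - 7 = 24
Total float = LS - ES = 24 - 0 = 24

24


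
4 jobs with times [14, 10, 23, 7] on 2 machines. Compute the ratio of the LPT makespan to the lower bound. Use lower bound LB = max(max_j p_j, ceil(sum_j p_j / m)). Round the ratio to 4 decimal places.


LPT order: [23, 14, 10, 7]
Machine loads after assignment: [30, 24]
LPT makespan = 30
Lower bound = max(max_job, ceil(total/2)) = max(23, 27) = 27
Ratio = 30 / 27 = 1.1111

1.1111


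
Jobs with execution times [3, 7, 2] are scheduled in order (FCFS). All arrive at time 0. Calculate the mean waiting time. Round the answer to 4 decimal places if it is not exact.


FCFS order (as given): [3, 7, 2]
Waiting times:
  Job 1: wait = 0
  Job 2: wait = 3
  Job 3: wait = 10
Sum of waiting times = 13
Average waiting time = 13/3 = 4.3333

4.3333


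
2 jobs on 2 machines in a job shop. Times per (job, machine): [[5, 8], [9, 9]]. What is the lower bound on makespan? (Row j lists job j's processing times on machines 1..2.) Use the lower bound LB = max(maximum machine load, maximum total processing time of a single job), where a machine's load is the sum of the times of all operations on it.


Machine loads:
  Machine 1: 5 + 9 = 14
  Machine 2: 8 + 9 = 17
Max machine load = 17
Job totals:
  Job 1: 13
  Job 2: 18
Max job total = 18
Lower bound = max(17, 18) = 18

18


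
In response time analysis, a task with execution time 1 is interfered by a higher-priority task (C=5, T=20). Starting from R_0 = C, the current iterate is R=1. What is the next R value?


R_next = C + ceil(R_prev / T_hp) * C_hp
ceil(1 / 20) = ceil(0.05) = 1
Interference = 1 * 5 = 5
R_next = 1 + 5 = 6

6


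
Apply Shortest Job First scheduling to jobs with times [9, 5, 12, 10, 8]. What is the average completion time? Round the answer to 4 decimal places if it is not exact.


SJF order (ascending): [5, 8, 9, 10, 12]
Completion times:
  Job 1: burst=5, C=5
  Job 2: burst=8, C=13
  Job 3: burst=9, C=22
  Job 4: burst=10, C=32
  Job 5: burst=12, C=44
Average completion = 116/5 = 23.2

23.2


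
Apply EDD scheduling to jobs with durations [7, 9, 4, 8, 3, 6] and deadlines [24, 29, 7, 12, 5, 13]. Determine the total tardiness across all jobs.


Sort by due date (EDD order): [(3, 5), (4, 7), (8, 12), (6, 13), (7, 24), (9, 29)]
Compute completion times and tardiness:
  Job 1: p=3, d=5, C=3, tardiness=max(0,3-5)=0
  Job 2: p=4, d=7, C=7, tardiness=max(0,7-7)=0
  Job 3: p=8, d=12, C=15, tardiness=max(0,15-12)=3
  Job 4: p=6, d=13, C=21, tardiness=max(0,21-13)=8
  Job 5: p=7, d=24, C=28, tardiness=max(0,28-24)=4
  Job 6: p=9, d=29, C=37, tardiness=max(0,37-29)=8
Total tardiness = 23

23


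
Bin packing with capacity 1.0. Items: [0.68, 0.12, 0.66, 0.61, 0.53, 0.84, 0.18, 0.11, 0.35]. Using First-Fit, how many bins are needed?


Place items sequentially using First-Fit:
  Item 0.68 -> new Bin 1
  Item 0.12 -> Bin 1 (now 0.8)
  Item 0.66 -> new Bin 2
  Item 0.61 -> new Bin 3
  Item 0.53 -> new Bin 4
  Item 0.84 -> new Bin 5
  Item 0.18 -> Bin 1 (now 0.98)
  Item 0.11 -> Bin 2 (now 0.77)
  Item 0.35 -> Bin 3 (now 0.96)
Total bins used = 5

5


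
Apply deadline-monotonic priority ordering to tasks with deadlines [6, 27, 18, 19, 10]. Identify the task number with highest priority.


Sort tasks by relative deadline (ascending):
  Task 1: deadline = 6
  Task 5: deadline = 10
  Task 3: deadline = 18
  Task 4: deadline = 19
  Task 2: deadline = 27
Priority order (highest first): [1, 5, 3, 4, 2]
Highest priority task = 1

1


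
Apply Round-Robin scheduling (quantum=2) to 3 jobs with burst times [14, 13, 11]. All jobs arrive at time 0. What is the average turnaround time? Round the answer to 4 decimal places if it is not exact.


Time quantum = 2
Execution trace:
  J1 runs 2 units, time = 2
  J2 runs 2 units, time = 4
  J3 runs 2 units, time = 6
  J1 runs 2 units, time = 8
  J2 runs 2 units, time = 10
  J3 runs 2 units, time = 12
  J1 runs 2 units, time = 14
  J2 runs 2 units, time = 16
  J3 runs 2 units, time = 18
  J1 runs 2 units, time = 20
  J2 runs 2 units, time = 22
  J3 runs 2 units, time = 24
  J1 runs 2 units, time = 26
  J2 runs 2 units, time = 28
  J3 runs 2 units, time = 30
  J1 runs 2 units, time = 32
  J2 runs 2 units, time = 34
  J3 runs 1 units, time = 35
  J1 runs 2 units, time = 37
  J2 runs 1 units, time = 38
Finish times: [37, 38, 35]
Average turnaround = 110/3 = 36.6667

36.6667


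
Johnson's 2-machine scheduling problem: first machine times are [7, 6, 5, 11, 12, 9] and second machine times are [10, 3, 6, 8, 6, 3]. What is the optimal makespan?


Apply Johnson's rule:
  Group 1 (a <= b): [(3, 5, 6), (1, 7, 10)]
  Group 2 (a > b): [(4, 11, 8), (5, 12, 6), (2, 6, 3), (6, 9, 3)]
Optimal job order: [3, 1, 4, 5, 2, 6]
Schedule:
  Job 3: M1 done at 5, M2 done at 11
  Job 1: M1 done at 12, M2 done at 22
  Job 4: M1 done at 23, M2 done at 31
  Job 5: M1 done at 35, M2 done at 41
  Job 2: M1 done at 41, M2 done at 44
  Job 6: M1 done at 50, M2 done at 53
Makespan = 53

53


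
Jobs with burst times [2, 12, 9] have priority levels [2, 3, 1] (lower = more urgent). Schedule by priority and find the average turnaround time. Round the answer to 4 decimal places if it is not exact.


Sort by priority (ascending = highest first):
Order: [(1, 9), (2, 2), (3, 12)]
Completion times:
  Priority 1, burst=9, C=9
  Priority 2, burst=2, C=11
  Priority 3, burst=12, C=23
Average turnaround = 43/3 = 14.3333

14.3333


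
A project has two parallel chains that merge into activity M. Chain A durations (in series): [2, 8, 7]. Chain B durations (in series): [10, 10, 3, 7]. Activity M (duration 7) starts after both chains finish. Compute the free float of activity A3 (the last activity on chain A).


ES(A3) = sum of predecessors on chain A = 10
EF(A3) = ES + duration = 10 + 7 = 17
Successor of A3 is M. ES(M) = max(sum(A), sum(B)) = max(17, 30) = 30
Free float = ES(successor) - EF(current) = 30 - 17 = 13

13


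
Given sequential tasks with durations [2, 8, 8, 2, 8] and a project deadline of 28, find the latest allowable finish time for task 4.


LF(activity 4) = deadline - sum of successor durations
Successors: activities 5 through 5 with durations [8]
Sum of successor durations = 8
LF = 28 - 8 = 20

20


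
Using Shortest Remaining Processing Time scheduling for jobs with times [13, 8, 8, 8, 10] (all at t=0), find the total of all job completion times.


Since all jobs arrive at t=0, SRPT equals SPT ordering.
SPT order: [8, 8, 8, 10, 13]
Completion times:
  Job 1: p=8, C=8
  Job 2: p=8, C=16
  Job 3: p=8, C=24
  Job 4: p=10, C=34
  Job 5: p=13, C=47
Total completion time = 8 + 16 + 24 + 34 + 47 = 129

129


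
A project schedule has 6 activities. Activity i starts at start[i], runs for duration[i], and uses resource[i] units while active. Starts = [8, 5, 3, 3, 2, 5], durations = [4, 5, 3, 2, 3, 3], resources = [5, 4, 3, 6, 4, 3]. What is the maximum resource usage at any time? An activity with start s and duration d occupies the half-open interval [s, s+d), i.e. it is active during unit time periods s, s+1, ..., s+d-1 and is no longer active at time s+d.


Each activity i is active on [start_i, start_i + duration_i).
Compute total resource usage per time slot:
  t=0: active resources = [], total = 0
  t=1: active resources = [], total = 0
  t=2: active resources = [4], total = 4
  t=3: active resources = [3, 6, 4], total = 13
  t=4: active resources = [3, 6, 4], total = 13
  t=5: active resources = [4, 3, 3], total = 10
  t=6: active resources = [4, 3], total = 7
  t=7: active resources = [4, 3], total = 7
  t=8: active resources = [5, 4], total = 9
  t=9: active resources = [5, 4], total = 9
  t=10: active resources = [5], total = 5
  t=11: active resources = [5], total = 5
Peak resource demand = 13

13


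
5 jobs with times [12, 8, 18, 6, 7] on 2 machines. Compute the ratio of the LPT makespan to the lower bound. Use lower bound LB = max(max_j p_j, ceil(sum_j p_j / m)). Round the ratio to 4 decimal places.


LPT order: [18, 12, 8, 7, 6]
Machine loads after assignment: [25, 26]
LPT makespan = 26
Lower bound = max(max_job, ceil(total/2)) = max(18, 26) = 26
Ratio = 26 / 26 = 1.0

1.0


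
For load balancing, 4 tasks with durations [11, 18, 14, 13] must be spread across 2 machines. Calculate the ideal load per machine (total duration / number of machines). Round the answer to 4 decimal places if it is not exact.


Total processing time = 11 + 18 + 14 + 13 = 56
Number of machines = 2
Ideal balanced load = 56 / 2 = 28.0

28.0


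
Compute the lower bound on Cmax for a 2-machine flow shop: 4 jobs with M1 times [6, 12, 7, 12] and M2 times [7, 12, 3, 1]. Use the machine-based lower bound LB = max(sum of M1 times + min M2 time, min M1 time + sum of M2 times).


LB1 = sum(M1 times) + min(M2 times) = 37 + 1 = 38
LB2 = min(M1 times) + sum(M2 times) = 6 + 23 = 29
Lower bound = max(LB1, LB2) = max(38, 29) = 38

38


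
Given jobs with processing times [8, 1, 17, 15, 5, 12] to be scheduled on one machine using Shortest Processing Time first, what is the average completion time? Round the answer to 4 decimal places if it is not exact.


Sort jobs by processing time (SPT order): [1, 5, 8, 12, 15, 17]
Compute completion times sequentially:
  Job 1: processing = 1, completes at 1
  Job 2: processing = 5, completes at 6
  Job 3: processing = 8, completes at 14
  Job 4: processing = 12, completes at 26
  Job 5: processing = 15, completes at 41
  Job 6: processing = 17, completes at 58
Sum of completion times = 146
Average completion time = 146/6 = 24.3333

24.3333


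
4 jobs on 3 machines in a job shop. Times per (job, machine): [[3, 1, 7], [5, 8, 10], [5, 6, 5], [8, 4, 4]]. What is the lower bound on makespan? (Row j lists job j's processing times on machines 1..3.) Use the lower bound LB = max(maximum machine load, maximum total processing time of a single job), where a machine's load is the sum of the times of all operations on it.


Machine loads:
  Machine 1: 3 + 5 + 5 + 8 = 21
  Machine 2: 1 + 8 + 6 + 4 = 19
  Machine 3: 7 + 10 + 5 + 4 = 26
Max machine load = 26
Job totals:
  Job 1: 11
  Job 2: 23
  Job 3: 16
  Job 4: 16
Max job total = 23
Lower bound = max(26, 23) = 26

26


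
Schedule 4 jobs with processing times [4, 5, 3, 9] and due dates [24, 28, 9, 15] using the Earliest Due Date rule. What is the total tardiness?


Sort by due date (EDD order): [(3, 9), (9, 15), (4, 24), (5, 28)]
Compute completion times and tardiness:
  Job 1: p=3, d=9, C=3, tardiness=max(0,3-9)=0
  Job 2: p=9, d=15, C=12, tardiness=max(0,12-15)=0
  Job 3: p=4, d=24, C=16, tardiness=max(0,16-24)=0
  Job 4: p=5, d=28, C=21, tardiness=max(0,21-28)=0
Total tardiness = 0

0


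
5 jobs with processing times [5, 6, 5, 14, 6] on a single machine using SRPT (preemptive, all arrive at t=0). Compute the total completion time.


Since all jobs arrive at t=0, SRPT equals SPT ordering.
SPT order: [5, 5, 6, 6, 14]
Completion times:
  Job 1: p=5, C=5
  Job 2: p=5, C=10
  Job 3: p=6, C=16
  Job 4: p=6, C=22
  Job 5: p=14, C=36
Total completion time = 5 + 10 + 16 + 22 + 36 = 89

89


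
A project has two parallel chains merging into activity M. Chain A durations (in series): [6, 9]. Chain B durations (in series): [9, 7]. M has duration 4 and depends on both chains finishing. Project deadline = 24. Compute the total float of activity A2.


Forward pass: ES(A2) = sum of predecessors on chain A = 6
EF = ES + duration = 6 + 9 = 15
Backward pass: LF(M) = deadline = 24; LS(M) = 24 - 4 = 20
LF(A2) = LS(M) - sum(successors on chain A) = 20 - 0 = 20
LS = LF - duration = 20 - 9 = 11
Total float = LS - ES = 11 - 6 = 5

5


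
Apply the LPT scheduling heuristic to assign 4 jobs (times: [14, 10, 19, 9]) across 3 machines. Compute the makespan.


Sort jobs in decreasing order (LPT): [19, 14, 10, 9]
Assign each job to the least loaded machine:
  Machine 1: jobs [19], load = 19
  Machine 2: jobs [14], load = 14
  Machine 3: jobs [10, 9], load = 19
Makespan = max load = 19

19


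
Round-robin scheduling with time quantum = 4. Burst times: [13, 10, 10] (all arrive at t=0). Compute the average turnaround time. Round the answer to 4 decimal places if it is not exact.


Time quantum = 4
Execution trace:
  J1 runs 4 units, time = 4
  J2 runs 4 units, time = 8
  J3 runs 4 units, time = 12
  J1 runs 4 units, time = 16
  J2 runs 4 units, time = 20
  J3 runs 4 units, time = 24
  J1 runs 4 units, time = 28
  J2 runs 2 units, time = 30
  J3 runs 2 units, time = 32
  J1 runs 1 units, time = 33
Finish times: [33, 30, 32]
Average turnaround = 95/3 = 31.6667

31.6667


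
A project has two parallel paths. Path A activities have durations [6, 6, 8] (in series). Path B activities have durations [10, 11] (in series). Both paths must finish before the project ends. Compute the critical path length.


Path A total = 6 + 6 + 8 = 20
Path B total = 10 + 11 = 21
Critical path = longest path = max(20, 21) = 21

21


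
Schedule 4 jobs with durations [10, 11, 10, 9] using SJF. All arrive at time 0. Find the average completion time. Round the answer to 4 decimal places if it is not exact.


SJF order (ascending): [9, 10, 10, 11]
Completion times:
  Job 1: burst=9, C=9
  Job 2: burst=10, C=19
  Job 3: burst=10, C=29
  Job 4: burst=11, C=40
Average completion = 97/4 = 24.25

24.25


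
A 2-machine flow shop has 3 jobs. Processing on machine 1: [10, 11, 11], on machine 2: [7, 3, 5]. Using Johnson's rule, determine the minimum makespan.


Apply Johnson's rule:
  Group 1 (a <= b): []
  Group 2 (a > b): [(1, 10, 7), (3, 11, 5), (2, 11, 3)]
Optimal job order: [1, 3, 2]
Schedule:
  Job 1: M1 done at 10, M2 done at 17
  Job 3: M1 done at 21, M2 done at 26
  Job 2: M1 done at 32, M2 done at 35
Makespan = 35

35


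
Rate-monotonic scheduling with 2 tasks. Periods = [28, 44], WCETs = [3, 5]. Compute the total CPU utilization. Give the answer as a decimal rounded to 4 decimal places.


Compute individual utilizations (exact fractions):
  Task 1: C/T = 3/28 (approx. 0.1071)
  Task 2: C/T = 5/44 (approx. 0.1136)
Total utilization U = 3/28 + 5/44 = 17/77
Rounded to 4 decimal places: U = 0.2208
RM (Liu & Layland) bound for 2 tasks = 0.828427; compare with U = 17/77 (approx. 0.220779)
U <= bound, so schedulable by RM sufficient condition.

0.2208


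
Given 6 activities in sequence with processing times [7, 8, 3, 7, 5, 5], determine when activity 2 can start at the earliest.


Activity 2 starts after activities 1 through 1 complete.
Predecessor durations: [7]
ES = 7 = 7

7
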